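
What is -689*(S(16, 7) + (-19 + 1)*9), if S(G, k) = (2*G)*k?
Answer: -42718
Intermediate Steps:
S(G, k) = 2*G*k
-689*(S(16, 7) + (-19 + 1)*9) = -689*(2*16*7 + (-19 + 1)*9) = -689*(224 - 18*9) = -689*(224 - 162) = -689*62 = -42718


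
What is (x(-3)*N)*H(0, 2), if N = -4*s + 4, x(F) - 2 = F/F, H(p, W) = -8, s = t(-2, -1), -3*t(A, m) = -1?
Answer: -64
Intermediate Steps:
t(A, m) = 1/3 (t(A, m) = -1/3*(-1) = 1/3)
s = 1/3 ≈ 0.33333
x(F) = 3 (x(F) = 2 + F/F = 2 + 1 = 3)
N = 8/3 (N = -4*1/3 + 4 = -4/3 + 4 = 8/3 ≈ 2.6667)
(x(-3)*N)*H(0, 2) = (3*(8/3))*(-8) = 8*(-8) = -64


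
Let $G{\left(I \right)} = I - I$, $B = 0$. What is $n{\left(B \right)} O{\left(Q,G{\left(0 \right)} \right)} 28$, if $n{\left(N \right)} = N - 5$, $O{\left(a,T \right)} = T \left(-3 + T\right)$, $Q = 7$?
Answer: $0$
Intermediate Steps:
$G{\left(I \right)} = 0$
$n{\left(N \right)} = -5 + N$
$n{\left(B \right)} O{\left(Q,G{\left(0 \right)} \right)} 28 = \left(-5 + 0\right) 0 \left(-3 + 0\right) 28 = - 5 \cdot 0 \left(-3\right) 28 = \left(-5\right) 0 \cdot 28 = 0 \cdot 28 = 0$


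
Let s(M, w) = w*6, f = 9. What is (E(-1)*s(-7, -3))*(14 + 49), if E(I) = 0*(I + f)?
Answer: 0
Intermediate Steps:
s(M, w) = 6*w
E(I) = 0 (E(I) = 0*(I + 9) = 0*(9 + I) = 0)
(E(-1)*s(-7, -3))*(14 + 49) = (0*(6*(-3)))*(14 + 49) = (0*(-18))*63 = 0*63 = 0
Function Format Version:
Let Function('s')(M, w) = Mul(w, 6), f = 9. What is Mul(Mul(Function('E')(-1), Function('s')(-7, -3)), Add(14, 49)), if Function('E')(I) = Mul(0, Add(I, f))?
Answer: 0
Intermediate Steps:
Function('s')(M, w) = Mul(6, w)
Function('E')(I) = 0 (Function('E')(I) = Mul(0, Add(I, 9)) = Mul(0, Add(9, I)) = 0)
Mul(Mul(Function('E')(-1), Function('s')(-7, -3)), Add(14, 49)) = Mul(Mul(0, Mul(6, -3)), Add(14, 49)) = Mul(Mul(0, -18), 63) = Mul(0, 63) = 0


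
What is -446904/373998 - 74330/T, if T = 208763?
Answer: -20182715182/13012824079 ≈ -1.5510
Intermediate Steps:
-446904/373998 - 74330/T = -446904/373998 - 74330/208763 = -446904*1/373998 - 74330*1/208763 = -74484/62333 - 74330/208763 = -20182715182/13012824079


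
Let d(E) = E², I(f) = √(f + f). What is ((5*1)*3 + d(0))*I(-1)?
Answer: 15*I*√2 ≈ 21.213*I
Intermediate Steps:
I(f) = √2*√f (I(f) = √(2*f) = √2*√f)
((5*1)*3 + d(0))*I(-1) = ((5*1)*3 + 0²)*(√2*√(-1)) = (5*3 + 0)*(√2*I) = (15 + 0)*(I*√2) = 15*(I*√2) = 15*I*√2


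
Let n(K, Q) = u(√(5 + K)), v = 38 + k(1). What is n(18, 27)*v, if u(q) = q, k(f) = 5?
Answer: 43*√23 ≈ 206.22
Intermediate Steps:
v = 43 (v = 38 + 5 = 43)
n(K, Q) = √(5 + K)
n(18, 27)*v = √(5 + 18)*43 = √23*43 = 43*√23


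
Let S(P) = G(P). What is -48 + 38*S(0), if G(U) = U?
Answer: -48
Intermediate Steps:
S(P) = P
-48 + 38*S(0) = -48 + 38*0 = -48 + 0 = -48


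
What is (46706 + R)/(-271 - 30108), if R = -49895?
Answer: 3189/30379 ≈ 0.10497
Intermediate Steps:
(46706 + R)/(-271 - 30108) = (46706 - 49895)/(-271 - 30108) = -3189/(-30379) = -3189*(-1/30379) = 3189/30379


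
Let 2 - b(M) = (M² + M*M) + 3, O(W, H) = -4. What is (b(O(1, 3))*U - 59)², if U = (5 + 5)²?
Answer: 11282881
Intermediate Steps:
b(M) = -1 - 2*M² (b(M) = 2 - ((M² + M*M) + 3) = 2 - ((M² + M²) + 3) = 2 - (2*M² + 3) = 2 - (3 + 2*M²) = 2 + (-3 - 2*M²) = -1 - 2*M²)
U = 100 (U = 10² = 100)
(b(O(1, 3))*U - 59)² = ((-1 - 2*(-4)²)*100 - 59)² = ((-1 - 2*16)*100 - 59)² = ((-1 - 32)*100 - 59)² = (-33*100 - 59)² = (-3300 - 59)² = (-3359)² = 11282881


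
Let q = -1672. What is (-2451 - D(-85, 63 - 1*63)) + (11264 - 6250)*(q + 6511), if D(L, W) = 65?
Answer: 24260230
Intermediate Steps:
(-2451 - D(-85, 63 - 1*63)) + (11264 - 6250)*(q + 6511) = (-2451 - 1*65) + (11264 - 6250)*(-1672 + 6511) = (-2451 - 65) + 5014*4839 = -2516 + 24262746 = 24260230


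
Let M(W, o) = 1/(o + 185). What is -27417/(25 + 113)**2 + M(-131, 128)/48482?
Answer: -69341547013/48165024684 ≈ -1.4397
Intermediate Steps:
M(W, o) = 1/(185 + o)
-27417/(25 + 113)**2 + M(-131, 128)/48482 = -27417/(25 + 113)**2 + 1/((185 + 128)*48482) = -27417/(138**2) + (1/48482)/313 = -27417/19044 + (1/313)*(1/48482) = -27417*1/19044 + 1/15174866 = -9139/6348 + 1/15174866 = -69341547013/48165024684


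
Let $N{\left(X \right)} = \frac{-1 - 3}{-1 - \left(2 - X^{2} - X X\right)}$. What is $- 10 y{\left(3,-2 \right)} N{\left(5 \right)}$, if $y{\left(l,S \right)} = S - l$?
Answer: $- \frac{200}{47} \approx -4.2553$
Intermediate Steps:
$N{\left(X \right)} = - \frac{4}{-3 + 2 X^{2}}$ ($N{\left(X \right)} = - \frac{4}{-1 + \left(\left(X^{2} + X^{2}\right) - 2\right)} = - \frac{4}{-1 + \left(2 X^{2} - 2\right)} = - \frac{4}{-1 + \left(-2 + 2 X^{2}\right)} = - \frac{4}{-3 + 2 X^{2}}$)
$- 10 y{\left(3,-2 \right)} N{\left(5 \right)} = - 10 \left(-2 - 3\right) \left(- \frac{4}{-3 + 2 \cdot 5^{2}}\right) = - 10 \left(-2 - 3\right) \left(- \frac{4}{-3 + 2 \cdot 25}\right) = \left(-10\right) \left(-5\right) \left(- \frac{4}{-3 + 50}\right) = 50 \left(- \frac{4}{47}\right) = - \frac{200}{47}$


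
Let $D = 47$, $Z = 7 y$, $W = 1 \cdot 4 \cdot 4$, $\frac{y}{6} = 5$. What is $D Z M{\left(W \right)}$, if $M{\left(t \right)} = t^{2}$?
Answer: $2526720$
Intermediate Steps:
$y = 30$ ($y = 6 \cdot 5 = 30$)
$W = 16$ ($W = 4 \cdot 4 = 16$)
$Z = 210$ ($Z = 7 \cdot 30 = 210$)
$D Z M{\left(W \right)} = 47 \cdot 210 \cdot 16^{2} = 9870 \cdot 256 = 2526720$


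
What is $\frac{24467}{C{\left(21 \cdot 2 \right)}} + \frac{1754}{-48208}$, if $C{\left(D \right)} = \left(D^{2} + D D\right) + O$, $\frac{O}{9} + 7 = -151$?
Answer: $\frac{293952803}{25381512} \approx 11.581$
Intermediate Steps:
$O = -1422$ ($O = -63 + 9 \left(-151\right) = -63 - 1359 = -1422$)
$C{\left(D \right)} = -1422 + 2 D^{2}$ ($C{\left(D \right)} = \left(D^{2} + D D\right) - 1422 = \left(D^{2} + D^{2}\right) - 1422 = 2 D^{2} - 1422 = -1422 + 2 D^{2}$)
$\frac{24467}{C{\left(21 \cdot 2 \right)}} + \frac{1754}{-48208} = \frac{24467}{-1422 + 2 \left(21 \cdot 2\right)^{2}} + \frac{1754}{-48208} = \frac{24467}{-1422 + 2 \cdot 42^{2}} + 1754 \left(- \frac{1}{48208}\right) = \frac{24467}{-1422 + 2 \cdot 1764} - \frac{877}{24104} = \frac{24467}{-1422 + 3528} - \frac{877}{24104} = \frac{24467}{2106} - \frac{877}{24104} = \frac{293952803}{25381512}$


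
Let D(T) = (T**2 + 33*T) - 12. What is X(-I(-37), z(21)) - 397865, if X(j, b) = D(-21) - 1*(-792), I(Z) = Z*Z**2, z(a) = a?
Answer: -397337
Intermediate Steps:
I(Z) = Z**3
D(T) = -12 + T**2 + 33*T
X(j, b) = 528 (X(j, b) = (-12 + (-21)**2 + 33*(-21)) - 1*(-792) = (-12 + 441 - 693) + 792 = -264 + 792 = 528)
X(-I(-37), z(21)) - 397865 = 528 - 397865 = -397337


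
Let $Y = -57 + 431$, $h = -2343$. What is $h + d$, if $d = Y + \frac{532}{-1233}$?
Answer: $- \frac{2428309}{1233} \approx -1969.4$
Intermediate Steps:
$Y = 374$
$d = \frac{460610}{1233}$ ($d = 374 + \frac{532}{-1233} = 374 + 532 \left(- \frac{1}{1233}\right) = 374 - \frac{532}{1233} = \frac{460610}{1233} \approx 373.57$)
$h + d = -2343 + \frac{460610}{1233} = - \frac{2428309}{1233}$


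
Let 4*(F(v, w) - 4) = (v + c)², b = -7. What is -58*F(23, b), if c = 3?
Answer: -10034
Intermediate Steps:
F(v, w) = 4 + (3 + v)²/4 (F(v, w) = 4 + (v + 3)²/4 = 4 + (3 + v)²/4)
-58*F(23, b) = -58*(4 + (3 + 23)²/4) = -58*(4 + (¼)*26²) = -58*(4 + (¼)*676) = -58*(4 + 169) = -58*173 = -10034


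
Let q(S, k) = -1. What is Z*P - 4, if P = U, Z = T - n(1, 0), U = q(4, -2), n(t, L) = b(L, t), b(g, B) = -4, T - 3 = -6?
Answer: -5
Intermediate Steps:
T = -3 (T = 3 - 6 = -3)
n(t, L) = -4
U = -1
Z = 1 (Z = -3 - 1*(-4) = -3 + 4 = 1)
P = -1
Z*P - 4 = 1*(-1) - 4 = -1 - 4 = -5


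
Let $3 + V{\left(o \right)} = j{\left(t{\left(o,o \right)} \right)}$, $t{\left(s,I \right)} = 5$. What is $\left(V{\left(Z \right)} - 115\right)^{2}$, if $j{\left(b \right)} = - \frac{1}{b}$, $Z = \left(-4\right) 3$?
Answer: $\frac{349281}{25} \approx 13971.0$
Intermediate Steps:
$Z = -12$
$V{\left(o \right)} = - \frac{16}{5}$ ($V{\left(o \right)} = -3 - \frac{1}{5} = - \frac{16}{5}$)
$\left(V{\left(Z \right)} - 115\right)^{2} = \left(- \frac{16}{5} - 115\right)^{2} = \left(- \frac{591}{5}\right)^{2} = \frac{349281}{25}$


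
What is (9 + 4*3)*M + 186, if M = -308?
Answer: -6282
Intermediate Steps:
(9 + 4*3)*M + 186 = (9 + 4*3)*(-308) + 186 = (9 + 12)*(-308) + 186 = 21*(-308) + 186 = -6468 + 186 = -6282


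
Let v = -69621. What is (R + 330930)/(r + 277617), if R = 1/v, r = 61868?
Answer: 23039677529/23635285185 ≈ 0.97480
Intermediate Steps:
R = -1/69621 (R = 1/(-69621) = -1/69621 ≈ -1.4363e-5)
(R + 330930)/(r + 277617) = (-1/69621 + 330930)/(61868 + 277617) = (23039677529/69621)/339485 = (23039677529/69621)*(1/339485) = 23039677529/23635285185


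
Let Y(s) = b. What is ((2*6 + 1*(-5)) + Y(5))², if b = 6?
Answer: 169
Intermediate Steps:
Y(s) = 6
((2*6 + 1*(-5)) + Y(5))² = ((2*6 + 1*(-5)) + 6)² = ((12 - 5) + 6)² = (7 + 6)² = 13² = 169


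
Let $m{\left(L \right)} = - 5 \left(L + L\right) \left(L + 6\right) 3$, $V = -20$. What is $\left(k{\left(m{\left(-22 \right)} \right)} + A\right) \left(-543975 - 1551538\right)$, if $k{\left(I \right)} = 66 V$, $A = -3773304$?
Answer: $7909773662112$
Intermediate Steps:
$m{\left(L \right)} = - 30 L \left(6 + L\right)$ ($m{\left(L \right)} = - 5 \cdot 2 L \left(6 + L\right) 3 = - 10 L \left(6 + L\right) 3 = - 30 L \left(6 + L\right)$)
$k{\left(I \right)} = -1320$ ($k{\left(I \right)} = 66 \left(-20\right) = -1320$)
$\left(k{\left(m{\left(-22 \right)} \right)} + A\right) \left(-543975 - 1551538\right) = \left(-1320 - 3773304\right) \left(-543975 - 1551538\right) = \left(-3774624\right) \left(-2095513\right) = 7909773662112$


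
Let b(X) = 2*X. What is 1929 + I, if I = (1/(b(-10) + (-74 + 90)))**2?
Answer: 30865/16 ≈ 1929.1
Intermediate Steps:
I = 1/16 (I = (1/(2*(-10) + (-74 + 90)))**2 = (1/(-20 + 16))**2 = (1/(-4))**2 = (-1/4)**2 = 1/16 ≈ 0.062500)
1929 + I = 1929 + 1/16 = 30865/16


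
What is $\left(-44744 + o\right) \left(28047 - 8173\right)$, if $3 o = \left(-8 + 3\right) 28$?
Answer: $- \frac{2670509128}{3} \approx -8.9017 \cdot 10^{8}$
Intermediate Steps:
$o = - \frac{140}{3}$ ($o = \frac{\left(-8 + 3\right) 28}{3} = \frac{\left(-5\right) 28}{3} = \frac{1}{3} \left(-140\right) = - \frac{140}{3} \approx -46.667$)
$\left(-44744 + o\right) \left(28047 - 8173\right) = \left(-44744 - \frac{140}{3}\right) \left(28047 - 8173\right) = \left(- \frac{134372}{3}\right) 19874 = - \frac{2670509128}{3}$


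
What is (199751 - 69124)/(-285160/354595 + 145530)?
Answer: 9263936213/10320785038 ≈ 0.89760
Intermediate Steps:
(199751 - 69124)/(-285160/354595 + 145530) = 130627/(-285160*1/354595 + 145530) = 130627/(-57032/70919 + 145530) = 130627/(10320785038/70919) = 130627*(70919/10320785038) = 9263936213/10320785038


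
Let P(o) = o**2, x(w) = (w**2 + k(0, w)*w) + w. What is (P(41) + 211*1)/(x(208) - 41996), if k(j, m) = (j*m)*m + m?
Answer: 473/11185 ≈ 0.042289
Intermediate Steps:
k(j, m) = m + j*m**2 (k(j, m) = j*m**2 + m = m + j*m**2)
x(w) = w + 2*w**2 (x(w) = (w**2 + (w*(1 + 0*w))*w) + w = (w**2 + (w*(1 + 0))*w) + w = (w**2 + (w*1)*w) + w = (w**2 + w*w) + w = (w**2 + w**2) + w = 2*w**2 + w = w + 2*w**2)
(P(41) + 211*1)/(x(208) - 41996) = (41**2 + 211*1)/(208*(1 + 2*208) - 41996) = (1681 + 211)/(208*(1 + 416) - 41996) = 1892/(208*417 - 41996) = 1892/(86736 - 41996) = 1892/44740 = 1892*(1/44740) = 473/11185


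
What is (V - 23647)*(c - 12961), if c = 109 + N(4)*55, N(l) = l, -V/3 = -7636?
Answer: 9335048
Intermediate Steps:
V = 22908 (V = -3*(-7636) = 22908)
c = 329 (c = 109 + 4*55 = 109 + 220 = 329)
(V - 23647)*(c - 12961) = (22908 - 23647)*(329 - 12961) = -739*(-12632) = 9335048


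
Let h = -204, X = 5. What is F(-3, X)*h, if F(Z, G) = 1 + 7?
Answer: -1632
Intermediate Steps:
F(Z, G) = 8
F(-3, X)*h = 8*(-204) = -1632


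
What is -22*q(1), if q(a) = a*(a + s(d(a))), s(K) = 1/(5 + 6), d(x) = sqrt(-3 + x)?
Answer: -24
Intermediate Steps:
s(K) = 1/11
q(a) = a*(1/11 + a) (q(a) = a*(a + 1/11) = a*(1/11 + a))
-22*q(1) = -22*(1/11 + 1) = -22*12/11 = -24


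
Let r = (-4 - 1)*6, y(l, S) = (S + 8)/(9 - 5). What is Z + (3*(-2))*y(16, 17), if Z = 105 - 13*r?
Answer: 915/2 ≈ 457.50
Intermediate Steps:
y(l, S) = 2 + S/4 (y(l, S) = (8 + S)/4 = (8 + S)*(1/4) = 2 + S/4)
r = -30 (r = -5*6 = -30)
Z = 495 (Z = 105 - 13*(-30) = 105 + 390 = 495)
Z + (3*(-2))*y(16, 17) = 495 + (3*(-2))*(2 + (1/4)*17) = 495 - 6*(2 + 17/4) = 495 - 6*25/4 = 495 - 75/2 = 915/2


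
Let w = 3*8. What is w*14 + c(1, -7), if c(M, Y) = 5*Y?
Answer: 301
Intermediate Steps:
w = 24
w*14 + c(1, -7) = 24*14 + 5*(-7) = 336 - 35 = 301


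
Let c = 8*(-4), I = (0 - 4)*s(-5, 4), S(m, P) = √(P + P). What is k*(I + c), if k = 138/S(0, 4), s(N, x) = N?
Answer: -414*√2 ≈ -585.48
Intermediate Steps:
S(m, P) = √2*√P (S(m, P) = √(2*P) = √2*√P)
k = 69*√2/2 (k = 138/((√2*√4)) = 138/((√2*2)) = 138/((2*√2)) = 138*(√2/4) = 69*√2/2 ≈ 48.790)
I = 20 (I = (0 - 4)*(-5) = -4*(-5) = 20)
c = -32
k*(I + c) = (69*√2/2)*(20 - 32) = (69*√2/2)*(-12) = -414*√2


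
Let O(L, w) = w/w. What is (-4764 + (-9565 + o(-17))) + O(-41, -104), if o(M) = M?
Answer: -14345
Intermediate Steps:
O(L, w) = 1
(-4764 + (-9565 + o(-17))) + O(-41, -104) = (-4764 + (-9565 - 17)) + 1 = (-4764 - 9582) + 1 = -14346 + 1 = -14345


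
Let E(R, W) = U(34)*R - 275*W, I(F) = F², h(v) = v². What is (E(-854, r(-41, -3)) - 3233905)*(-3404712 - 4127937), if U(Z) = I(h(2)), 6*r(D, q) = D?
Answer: 48897284554737/2 ≈ 2.4449e+13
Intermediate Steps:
r(D, q) = D/6
U(Z) = 16 (U(Z) = (2²)² = 4² = 16)
E(R, W) = -275*W + 16*R (E(R, W) = 16*R - 275*W = -275*W + 16*R)
(E(-854, r(-41, -3)) - 3233905)*(-3404712 - 4127937) = ((-275*(-41)/6 + 16*(-854)) - 3233905)*(-3404712 - 4127937) = ((-275*(-41/6) - 13664) - 3233905)*(-7532649) = ((11275/6 - 13664) - 3233905)*(-7532649) = (-70709/6 - 3233905)*(-7532649) = -19474139/6*(-7532649) = 48897284554737/2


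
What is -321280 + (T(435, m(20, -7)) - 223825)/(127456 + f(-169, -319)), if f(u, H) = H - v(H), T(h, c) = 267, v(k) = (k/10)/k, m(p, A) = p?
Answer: -408467667900/1271369 ≈ -3.2128e+5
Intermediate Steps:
v(k) = ⅒ (v(k) = (k*(⅒))/k = (k/10)/k = ⅒)
f(u, H) = -⅒ + H (f(u, H) = H - 1*⅒ = H - ⅒ = -⅒ + H)
-321280 + (T(435, m(20, -7)) - 223825)/(127456 + f(-169, -319)) = -321280 + (267 - 223825)/(127456 + (-⅒ - 319)) = -321280 - 223558/(127456 - 3191/10) = -321280 - 223558/1271369/10 = -321280 - 223558*10/1271369 = -321280 - 2235580/1271369 = -408467667900/1271369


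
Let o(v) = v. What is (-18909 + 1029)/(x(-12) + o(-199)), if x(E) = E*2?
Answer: 17880/223 ≈ 80.179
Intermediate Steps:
x(E) = 2*E
(-18909 + 1029)/(x(-12) + o(-199)) = (-18909 + 1029)/(2*(-12) - 199) = -17880/(-24 - 199) = -17880/(-223) = -17880*(-1/223) = 17880/223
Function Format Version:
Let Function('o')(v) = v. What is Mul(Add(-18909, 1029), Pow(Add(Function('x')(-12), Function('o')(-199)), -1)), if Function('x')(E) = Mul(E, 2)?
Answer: Rational(17880, 223) ≈ 80.179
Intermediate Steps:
Function('x')(E) = Mul(2, E)
Mul(Add(-18909, 1029), Pow(Add(Function('x')(-12), Function('o')(-199)), -1)) = Mul(Add(-18909, 1029), Pow(Add(Mul(2, -12), -199), -1)) = Mul(-17880, Pow(Add(-24, -199), -1)) = Mul(-17880, Pow(-223, -1)) = Mul(-17880, Rational(-1, 223)) = Rational(17880, 223)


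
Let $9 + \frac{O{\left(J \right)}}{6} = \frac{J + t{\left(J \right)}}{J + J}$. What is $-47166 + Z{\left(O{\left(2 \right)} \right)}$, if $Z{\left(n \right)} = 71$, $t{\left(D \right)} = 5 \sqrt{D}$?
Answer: $-47095$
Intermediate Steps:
$O{\left(J \right)} = -54 + \frac{3 \left(J + 5 \sqrt{J}\right)}{J}$ ($O{\left(J \right)} = -54 + 6 \frac{J + 5 \sqrt{J}}{J + J} = -54 + 6 \frac{J + 5 \sqrt{J}}{2 J} = -54 + \frac{3 \left(J + 5 \sqrt{J}\right)}{J}$)
$-47166 + Z{\left(O{\left(2 \right)} \right)} = -47166 + 71 = -47095$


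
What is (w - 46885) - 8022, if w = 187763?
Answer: 132856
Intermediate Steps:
(w - 46885) - 8022 = (187763 - 46885) - 8022 = 140878 - 8022 = 132856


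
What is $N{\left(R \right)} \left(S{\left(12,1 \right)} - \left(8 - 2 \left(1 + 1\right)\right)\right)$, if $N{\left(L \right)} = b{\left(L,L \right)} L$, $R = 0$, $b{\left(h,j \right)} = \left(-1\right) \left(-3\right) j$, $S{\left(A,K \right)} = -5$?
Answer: $0$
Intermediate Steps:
$b{\left(h,j \right)} = 3 j$
$N{\left(L \right)} = 3 L^{2}$ ($N{\left(L \right)} = 3 L L = 3 L^{2}$)
$N{\left(R \right)} \left(S{\left(12,1 \right)} - \left(8 - 2 \left(1 + 1\right)\right)\right) = 3 \cdot 0^{2} \left(-5 - \left(8 - 2 \left(1 + 1\right)\right)\right) = 3 \cdot 0 \left(-5 + \left(-8 + 2 \cdot 2\right)\right) = 0 \left(-5 + \left(-8 + 4\right)\right) = 0 \left(-5 - 4\right) = 0 \left(-9\right) = 0$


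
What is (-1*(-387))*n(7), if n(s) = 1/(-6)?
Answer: -129/2 ≈ -64.500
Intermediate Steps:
n(s) = -⅙ (n(s) = 1*(-⅙) = -⅙)
(-1*(-387))*n(7) = -1*(-387)*(-⅙) = 387*(-⅙) = -129/2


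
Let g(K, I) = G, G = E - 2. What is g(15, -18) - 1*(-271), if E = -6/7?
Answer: 1877/7 ≈ 268.14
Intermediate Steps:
E = -6/7 (E = -6*1/7 = -6/7 ≈ -0.85714)
G = -20/7 (G = -6/7 - 2 = -20/7 ≈ -2.8571)
g(K, I) = -20/7
g(15, -18) - 1*(-271) = -20/7 - 1*(-271) = -20/7 + 271 = 1877/7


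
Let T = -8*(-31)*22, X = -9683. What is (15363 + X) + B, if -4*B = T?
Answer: 4316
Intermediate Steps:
T = 5456 (T = 248*22 = 5456)
B = -1364 (B = -¼*5456 = -1364)
(15363 + X) + B = (15363 - 9683) - 1364 = 5680 - 1364 = 4316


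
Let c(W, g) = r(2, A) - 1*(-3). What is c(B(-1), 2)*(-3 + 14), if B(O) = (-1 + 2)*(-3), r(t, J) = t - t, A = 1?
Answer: 33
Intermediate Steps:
r(t, J) = 0
B(O) = -3 (B(O) = 1*(-3) = -3)
c(W, g) = 3 (c(W, g) = 0 - 1*(-3) = 0 + 3 = 3)
c(B(-1), 2)*(-3 + 14) = 3*(-3 + 14) = 3*11 = 33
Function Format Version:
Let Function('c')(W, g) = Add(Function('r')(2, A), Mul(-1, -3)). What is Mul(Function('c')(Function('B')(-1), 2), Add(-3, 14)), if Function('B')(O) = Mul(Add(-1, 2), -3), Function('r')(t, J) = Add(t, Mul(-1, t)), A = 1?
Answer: 33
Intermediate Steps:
Function('r')(t, J) = 0
Function('B')(O) = -3 (Function('B')(O) = Mul(1, -3) = -3)
Function('c')(W, g) = 3 (Function('c')(W, g) = Add(0, Mul(-1, -3)) = Add(0, 3) = 3)
Mul(Function('c')(Function('B')(-1), 2), Add(-3, 14)) = Mul(3, Add(-3, 14)) = Mul(3, 11) = 33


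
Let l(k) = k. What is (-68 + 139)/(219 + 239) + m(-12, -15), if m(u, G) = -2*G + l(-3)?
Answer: 12437/458 ≈ 27.155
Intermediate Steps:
m(u, G) = -3 - 2*G (m(u, G) = -2*G - 3 = -3 - 2*G)
(-68 + 139)/(219 + 239) + m(-12, -15) = (-68 + 139)/(219 + 239) + (-3 - 2*(-15)) = 71/458 + (-3 + 30) = 71*(1/458) + 27 = 71/458 + 27 = 12437/458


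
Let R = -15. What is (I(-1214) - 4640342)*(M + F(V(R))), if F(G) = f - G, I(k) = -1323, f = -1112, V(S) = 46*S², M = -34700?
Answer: 214268539730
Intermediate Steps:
F(G) = -1112 - G
(I(-1214) - 4640342)*(M + F(V(R))) = (-1323 - 4640342)*(-34700 + (-1112 - 46*(-15)²)) = -4641665*(-34700 + (-1112 - 46*225)) = -4641665*(-34700 + (-1112 - 1*10350)) = -4641665*(-34700 + (-1112 - 10350)) = -4641665*(-34700 - 11462) = -4641665*(-46162) = 214268539730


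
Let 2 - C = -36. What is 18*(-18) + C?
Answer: -286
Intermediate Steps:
C = 38 (C = 2 - 1*(-36) = 2 + 36 = 38)
18*(-18) + C = 18*(-18) + 38 = -324 + 38 = -286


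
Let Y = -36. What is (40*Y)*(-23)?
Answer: 33120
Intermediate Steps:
(40*Y)*(-23) = (40*(-36))*(-23) = -1440*(-23) = 33120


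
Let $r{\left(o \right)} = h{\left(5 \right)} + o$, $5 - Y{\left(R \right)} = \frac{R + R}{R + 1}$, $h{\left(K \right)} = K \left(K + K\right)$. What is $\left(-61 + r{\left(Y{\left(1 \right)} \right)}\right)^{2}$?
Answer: $49$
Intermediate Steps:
$h{\left(K \right)} = 2 K^{2}$ ($h{\left(K \right)} = K 2 K = 2 K^{2}$)
$Y{\left(R \right)} = 5 - \frac{2 R}{1 + R}$ ($Y{\left(R \right)} = 5 - \frac{R + R}{R + 1} = 5 - \frac{2 R}{1 + R}$)
$r{\left(o \right)} = 50 + o$ ($r{\left(o \right)} = 2 \cdot 5^{2} + o = 2 \cdot 25 + o = 50 + o$)
$\left(-61 + r{\left(Y{\left(1 \right)} \right)}\right)^{2} = \left(-61 + \left(50 + \frac{5 + 3 \cdot 1}{1 + 1}\right)\right)^{2} = \left(-61 + \left(50 + \frac{5 + 3}{2}\right)\right)^{2} = \left(-61 + \left(50 + \frac{1}{2} \cdot 8\right)\right)^{2} = \left(-61 + \left(50 + 4\right)\right)^{2} = \left(-61 + 54\right)^{2} = \left(-7\right)^{2} = 49$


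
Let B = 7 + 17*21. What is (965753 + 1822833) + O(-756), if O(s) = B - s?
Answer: 2789706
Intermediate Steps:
B = 364 (B = 7 + 357 = 364)
O(s) = 364 - s
(965753 + 1822833) + O(-756) = (965753 + 1822833) + (364 - 1*(-756)) = 2788586 + (364 + 756) = 2788586 + 1120 = 2789706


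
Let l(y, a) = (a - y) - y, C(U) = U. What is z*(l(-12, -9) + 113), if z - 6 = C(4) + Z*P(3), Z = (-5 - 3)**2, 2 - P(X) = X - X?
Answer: 17664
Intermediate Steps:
P(X) = 2 (P(X) = 2 - (X - X) = 2 - 1*0 = 2 + 0 = 2)
Z = 64 (Z = (-8)**2 = 64)
l(y, a) = a - 2*y
z = 138 (z = 6 + (4 + 64*2) = 6 + (4 + 128) = 6 + 132 = 138)
z*(l(-12, -9) + 113) = 138*((-9 - 2*(-12)) + 113) = 138*((-9 + 24) + 113) = 138*(15 + 113) = 138*128 = 17664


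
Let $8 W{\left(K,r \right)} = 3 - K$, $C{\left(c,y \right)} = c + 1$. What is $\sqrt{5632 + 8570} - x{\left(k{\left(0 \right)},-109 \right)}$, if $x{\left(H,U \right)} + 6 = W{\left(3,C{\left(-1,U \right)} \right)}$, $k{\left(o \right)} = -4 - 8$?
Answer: $6 + 3 \sqrt{1578} \approx 125.17$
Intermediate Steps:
$k{\left(o \right)} = -12$ ($k{\left(o \right)} = -4 - 8 = -12$)
$C{\left(c,y \right)} = 1 + c$
$W{\left(K,r \right)} = \frac{3}{8} - \frac{K}{8}$ ($W{\left(K,r \right)} = \frac{3 - K}{8} = \frac{3}{8} - \frac{K}{8}$)
$x{\left(H,U \right)} = -6$ ($x{\left(H,U \right)} = -6 + \left(\frac{3}{8} - \frac{3}{8}\right) = -6 + 0 = -6$)
$\sqrt{5632 + 8570} - x{\left(k{\left(0 \right)},-109 \right)} = \sqrt{5632 + 8570} - -6 = \sqrt{14202} + 6 = 3 \sqrt{1578} + 6 = 6 + 3 \sqrt{1578}$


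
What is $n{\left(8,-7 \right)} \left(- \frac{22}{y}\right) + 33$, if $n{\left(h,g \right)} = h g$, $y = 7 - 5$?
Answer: $649$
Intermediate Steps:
$y = 2$
$n{\left(h,g \right)} = g h$
$n{\left(8,-7 \right)} \left(- \frac{22}{y}\right) + 33 = \left(-7\right) 8 \left(- \frac{22}{2}\right) + 33 = - 56 \left(\left(-22\right) \frac{1}{2}\right) + 33 = \left(-56\right) \left(-11\right) + 33 = 616 + 33 = 649$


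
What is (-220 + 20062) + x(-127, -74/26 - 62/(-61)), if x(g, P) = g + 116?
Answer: 19831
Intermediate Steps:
x(g, P) = 116 + g
(-220 + 20062) + x(-127, -74/26 - 62/(-61)) = (-220 + 20062) + (116 - 127) = 19842 - 11 = 19831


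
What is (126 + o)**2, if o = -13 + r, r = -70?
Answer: 1849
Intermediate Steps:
o = -83 (o = -13 - 70 = -83)
(126 + o)**2 = (126 - 83)**2 = 43**2 = 1849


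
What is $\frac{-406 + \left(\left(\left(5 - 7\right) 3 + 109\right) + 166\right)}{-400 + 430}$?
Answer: $- \frac{137}{30} \approx -4.5667$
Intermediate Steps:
$\frac{-406 + \left(\left(\left(5 - 7\right) 3 + 109\right) + 166\right)}{-400 + 430} = \frac{-406 + \left(\left(\left(5 - 7\right) 3 + 109\right) + 166\right)}{30} = \left(-406 + \left(\left(\left(-2\right) 3 + 109\right) + 166\right)\right) \frac{1}{30} = \left(-406 + \left(\left(-6 + 109\right) + 166\right)\right) \frac{1}{30} = \left(-406 + \left(103 + 166\right)\right) \frac{1}{30} = \left(-406 + 269\right) \frac{1}{30} = \left(-137\right) \frac{1}{30} = - \frac{137}{30}$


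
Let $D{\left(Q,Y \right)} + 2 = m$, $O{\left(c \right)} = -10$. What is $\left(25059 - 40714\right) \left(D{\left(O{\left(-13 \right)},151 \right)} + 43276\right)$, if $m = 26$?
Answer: $-677861500$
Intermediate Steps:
$D{\left(Q,Y \right)} = 24$ ($D{\left(Q,Y \right)} = -2 + 26 = 24$)
$\left(25059 - 40714\right) \left(D{\left(O{\left(-13 \right)},151 \right)} + 43276\right) = \left(25059 - 40714\right) \left(24 + 43276\right) = \left(-15655\right) 43300 = -677861500$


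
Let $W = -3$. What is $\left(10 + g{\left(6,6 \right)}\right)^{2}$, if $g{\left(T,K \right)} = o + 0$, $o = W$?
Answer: $49$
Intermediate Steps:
$o = -3$
$g{\left(T,K \right)} = -3$ ($g{\left(T,K \right)} = -3 + 0 = -3$)
$\left(10 + g{\left(6,6 \right)}\right)^{2} = \left(10 - 3\right)^{2} = 7^{2} = 49$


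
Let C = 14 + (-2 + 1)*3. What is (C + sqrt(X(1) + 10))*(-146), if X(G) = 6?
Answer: -2190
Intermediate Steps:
C = 11 (C = 14 - 1*3 = 14 - 3 = 11)
(C + sqrt(X(1) + 10))*(-146) = (11 + sqrt(6 + 10))*(-146) = (11 + sqrt(16))*(-146) = (11 + 4)*(-146) = 15*(-146) = -2190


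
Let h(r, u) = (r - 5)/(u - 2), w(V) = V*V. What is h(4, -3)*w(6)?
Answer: 36/5 ≈ 7.2000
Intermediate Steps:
w(V) = V²
h(r, u) = (-5 + r)/(-2 + u)
h(4, -3)*w(6) = ((-5 + 4)/(-2 - 3))*6² = (-1/(-5))*36 = -⅕*(-1)*36 = (⅕)*36 = 36/5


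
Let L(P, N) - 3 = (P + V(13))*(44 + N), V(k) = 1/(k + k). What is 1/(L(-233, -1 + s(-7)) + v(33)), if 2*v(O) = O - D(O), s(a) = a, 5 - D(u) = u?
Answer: -26/217181 ≈ -0.00011972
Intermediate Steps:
D(u) = 5 - u
V(k) = 1/(2*k)
L(P, N) = 3 + (44 + N)*(1/26 + P) (L(P, N) = 3 + (P + (½)/13)*(44 + N) = 3 + (P + (½)*(1/13))*(44 + N) = 3 + (P + 1/26)*(44 + N) = 3 + (1/26 + P)*(44 + N) = 3 + (44 + N)*(1/26 + P))
v(O) = -5/2 + O (v(O) = (O - (5 - O))/2 = (O + (-5 + O))/2 = (-5 + 2*O)/2 = -5/2 + O)
1/(L(-233, -1 + s(-7)) + v(33)) = 1/((61/13 + 44*(-233) + (-1 - 7)/26 + (-1 - 7)*(-233)) + (-5/2 + 33)) = 1/((61/13 - 10252 + (1/26)*(-8) - 8*(-233)) + 61/2) = 1/((61/13 - 10252 - 4/13 + 1864) + 61/2) = 1/(-108987/13 + 61/2) = 1/(-217181/26) = -26/217181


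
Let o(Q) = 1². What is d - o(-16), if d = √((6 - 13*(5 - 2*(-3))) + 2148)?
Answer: -1 + √2011 ≈ 43.844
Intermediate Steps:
o(Q) = 1
d = √2011 (d = √((6 - 13*(5 + 6)) + 2148) = √((6 - 13*11) + 2148) = √((6 - 143) + 2148) = √(-137 + 2148) = √2011 ≈ 44.844)
d - o(-16) = √2011 - 1*1 = √2011 - 1 = -1 + √2011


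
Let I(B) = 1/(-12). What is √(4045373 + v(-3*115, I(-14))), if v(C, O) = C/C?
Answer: 3*√449486 ≈ 2011.3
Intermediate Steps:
I(B) = -1/12
v(C, O) = 1
√(4045373 + v(-3*115, I(-14))) = √(4045373 + 1) = √4045374 = 3*√449486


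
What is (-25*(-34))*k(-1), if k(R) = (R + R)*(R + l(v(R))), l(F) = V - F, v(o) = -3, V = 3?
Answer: -8500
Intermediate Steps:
l(F) = 3 - F
k(R) = 2*R*(6 + R) (k(R) = (R + R)*(R + (3 - 1*(-3))) = (2*R)*(R + (3 + 3)) = (2*R)*(R + 6) = (2*R)*(6 + R) = 2*R*(6 + R))
(-25*(-34))*k(-1) = (-25*(-34))*(2*(-1)*(6 - 1)) = 850*(2*(-1)*5) = 850*(-10) = -8500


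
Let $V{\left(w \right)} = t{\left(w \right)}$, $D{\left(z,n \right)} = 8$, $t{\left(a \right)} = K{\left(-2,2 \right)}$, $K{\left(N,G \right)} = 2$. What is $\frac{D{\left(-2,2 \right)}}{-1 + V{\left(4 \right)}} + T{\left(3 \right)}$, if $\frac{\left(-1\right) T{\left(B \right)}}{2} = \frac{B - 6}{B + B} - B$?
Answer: $15$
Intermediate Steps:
$t{\left(a \right)} = 2$
$V{\left(w \right)} = 2$
$T{\left(B \right)} = 2 B - \frac{-6 + B}{B}$ ($T{\left(B \right)} = - 2 \left(\frac{B - 6}{B + B} - B\right) = - 2 \left(\frac{B - 6}{2 B} - B\right) = - 2 \left(\left(-6 + B\right) \frac{1}{2 B} - B\right) = - 2 \left(\frac{-6 + B}{2 B} - B\right) = - 2 \left(- B + \frac{-6 + B}{2 B}\right) = 2 B - \frac{-6 + B}{B}$)
$\frac{D{\left(-2,2 \right)}}{-1 + V{\left(4 \right)}} + T{\left(3 \right)} = \frac{8}{-1 + 2} + \left(-1 + 2 \cdot 3 + \frac{6}{3}\right) = \frac{8}{1} + \left(-1 + 6 + 6 \cdot \frac{1}{3}\right) = 8 \cdot 1 + \left(-1 + 6 + 2\right) = 8 + 7 = 15$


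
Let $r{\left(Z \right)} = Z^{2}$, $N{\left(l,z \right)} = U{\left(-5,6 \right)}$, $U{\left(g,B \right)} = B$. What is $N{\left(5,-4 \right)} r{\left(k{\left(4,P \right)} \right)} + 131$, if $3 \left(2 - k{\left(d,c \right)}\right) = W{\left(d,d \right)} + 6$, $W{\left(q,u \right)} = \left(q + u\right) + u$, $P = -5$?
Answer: $227$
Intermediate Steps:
$W{\left(q,u \right)} = q + 2 u$
$N{\left(l,z \right)} = 6$
$k{\left(d,c \right)} = - d$ ($k{\left(d,c \right)} = 2 - \frac{\left(d + 2 d\right) + 6}{3} = 2 - \frac{3 d + 6}{3} = 2 - \frac{6 + 3 d}{3} = 2 - \left(2 + d\right) = - d$)
$N{\left(5,-4 \right)} r{\left(k{\left(4,P \right)} \right)} + 131 = 6 \left(\left(-1\right) 4\right)^{2} + 131 = 6 \left(-4\right)^{2} + 131 = 6 \cdot 16 + 131 = 96 + 131 = 227$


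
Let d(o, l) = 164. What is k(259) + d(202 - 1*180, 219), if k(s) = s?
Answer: 423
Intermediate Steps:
k(259) + d(202 - 1*180, 219) = 259 + 164 = 423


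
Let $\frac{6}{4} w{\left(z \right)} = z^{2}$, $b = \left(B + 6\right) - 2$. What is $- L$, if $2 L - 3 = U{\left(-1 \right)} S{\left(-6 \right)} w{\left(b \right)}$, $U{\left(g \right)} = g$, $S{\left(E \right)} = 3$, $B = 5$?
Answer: $\frac{159}{2} \approx 79.5$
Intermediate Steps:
$b = 9$ ($b = \left(5 + 6\right) - 2 = 11 - 2 = 9$)
$w{\left(z \right)} = \frac{2 z^{2}}{3}$
$L = - \frac{159}{2}$ ($L = \frac{3}{2} + \frac{\left(-1\right) 3 \frac{2 \cdot 9^{2}}{3}}{2} = \frac{3}{2} + \frac{\left(-3\right) \frac{2}{3} \cdot 81}{2} = \frac{3}{2} + \frac{\left(-3\right) 54}{2} = \frac{3}{2} + \frac{1}{2} \left(-162\right) = \frac{3}{2} - 81 = - \frac{159}{2} \approx -79.5$)
$- L = \left(-1\right) \left(- \frac{159}{2}\right) = \frac{159}{2}$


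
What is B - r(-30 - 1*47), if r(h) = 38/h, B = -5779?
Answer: -444945/77 ≈ -5778.5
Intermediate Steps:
B - r(-30 - 1*47) = -5779 - 38/(-30 - 1*47) = -5779 - 38/(-30 - 47) = -5779 - 38/(-77) = -5779 - 38*(-1)/77 = -5779 - 1*(-38/77) = -5779 + 38/77 = -444945/77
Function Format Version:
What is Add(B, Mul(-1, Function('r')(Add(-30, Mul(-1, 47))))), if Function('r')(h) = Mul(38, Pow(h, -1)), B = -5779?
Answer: Rational(-444945, 77) ≈ -5778.5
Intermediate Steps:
Add(B, Mul(-1, Function('r')(Add(-30, Mul(-1, 47))))) = Add(-5779, Mul(-1, Mul(38, Pow(Add(-30, Mul(-1, 47)), -1)))) = Add(-5779, Mul(-1, Mul(38, Pow(Add(-30, -47), -1)))) = Add(-5779, Mul(-1, Mul(38, Pow(-77, -1)))) = Add(-5779, Mul(-1, Mul(38, Rational(-1, 77)))) = Add(-5779, Mul(-1, Rational(-38, 77))) = Add(-5779, Rational(38, 77)) = Rational(-444945, 77)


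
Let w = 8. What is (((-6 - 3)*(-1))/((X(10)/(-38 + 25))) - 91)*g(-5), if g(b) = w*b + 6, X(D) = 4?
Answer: 8177/2 ≈ 4088.5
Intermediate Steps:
g(b) = 6 + 8*b (g(b) = 8*b + 6 = 6 + 8*b)
(((-6 - 3)*(-1))/((X(10)/(-38 + 25))) - 91)*g(-5) = (((-6 - 3)*(-1))/((4/(-38 + 25))) - 91)*(6 + 8*(-5)) = ((-9*(-1))/((4/(-13))) - 91)*(6 - 40) = (9/((4*(-1/13))) - 91)*(-34) = (9/(-4/13) - 91)*(-34) = (9*(-13/4) - 91)*(-34) = (-117/4 - 91)*(-34) = -481/4*(-34) = 8177/2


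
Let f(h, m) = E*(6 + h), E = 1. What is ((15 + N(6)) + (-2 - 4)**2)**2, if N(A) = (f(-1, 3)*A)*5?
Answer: 40401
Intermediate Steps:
f(h, m) = 6 + h (f(h, m) = 1*(6 + h) = 6 + h)
N(A) = 25*A (N(A) = ((6 - 1)*A)*5 = (5*A)*5 = 25*A)
((15 + N(6)) + (-2 - 4)**2)**2 = ((15 + 25*6) + (-2 - 4)**2)**2 = ((15 + 150) + (-6)**2)**2 = (165 + 36)**2 = 201**2 = 40401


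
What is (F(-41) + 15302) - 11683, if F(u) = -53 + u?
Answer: 3525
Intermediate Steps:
(F(-41) + 15302) - 11683 = ((-53 - 41) + 15302) - 11683 = (-94 + 15302) - 11683 = 15208 - 11683 = 3525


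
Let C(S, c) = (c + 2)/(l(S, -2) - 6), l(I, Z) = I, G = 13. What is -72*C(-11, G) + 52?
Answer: 1964/17 ≈ 115.53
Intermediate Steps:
C(S, c) = (2 + c)/(-6 + S) (C(S, c) = (c + 2)/(S - 6) = (2 + c)/(-6 + S))
-72*C(-11, G) + 52 = -72*(2 + 13)/(-6 - 11) + 52 = -72*15/(-17) + 52 = -(-72)*15/17 + 52 = -72*(-15/17) + 52 = 1080/17 + 52 = 1964/17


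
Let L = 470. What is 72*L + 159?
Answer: 33999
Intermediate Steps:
72*L + 159 = 72*470 + 159 = 33840 + 159 = 33999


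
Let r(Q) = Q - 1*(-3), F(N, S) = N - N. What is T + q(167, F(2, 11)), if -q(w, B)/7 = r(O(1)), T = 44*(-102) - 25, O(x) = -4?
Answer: -4506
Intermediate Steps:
F(N, S) = 0
T = -4513 (T = -4488 - 25 = -4513)
r(Q) = 3 + Q (r(Q) = Q + 3 = 3 + Q)
q(w, B) = 7 (q(w, B) = -7*(3 - 4) = -7*(-1) = 7)
T + q(167, F(2, 11)) = -4513 + 7 = -4506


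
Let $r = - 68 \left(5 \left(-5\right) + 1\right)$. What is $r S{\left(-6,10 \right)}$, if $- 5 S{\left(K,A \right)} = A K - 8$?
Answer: $\frac{110976}{5} \approx 22195.0$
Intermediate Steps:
$S{\left(K,A \right)} = \frac{8}{5} - \frac{A K}{5}$ ($S{\left(K,A \right)} = - \frac{A K - 8}{5} = - \frac{-8 + A K}{5} = \frac{8}{5} - \frac{A K}{5}$)
$r = 1632$ ($r = - 68 \left(-25 + 1\right) = \left(-68\right) \left(-24\right) = 1632$)
$r S{\left(-6,10 \right)} = 1632 \left(\frac{8}{5} - 2 \left(-6\right)\right) = 1632 \left(\frac{8}{5} + 12\right) = 1632 \cdot \frac{68}{5} = \frac{110976}{5}$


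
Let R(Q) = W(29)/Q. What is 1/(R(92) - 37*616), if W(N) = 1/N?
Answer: -2668/60809055 ≈ -4.3875e-5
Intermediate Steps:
R(Q) = 1/(29*Q)
1/(R(92) - 37*616) = 1/((1/29)/92 - 37*616) = 1/((1/29)*(1/92) - 22792) = 1/(1/2668 - 22792) = 1/(-60809055/2668) = -2668/60809055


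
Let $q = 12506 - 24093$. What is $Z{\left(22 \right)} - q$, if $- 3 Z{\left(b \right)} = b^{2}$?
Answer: $\frac{34277}{3} \approx 11426.0$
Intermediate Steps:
$Z{\left(b \right)} = - \frac{b^{2}}{3}$
$q = -11587$ ($q = 12506 - 24093 = -11587$)
$Z{\left(22 \right)} - q = - \frac{22^{2}}{3} - -11587 = \left(- \frac{1}{3}\right) 484 + 11587 = - \frac{484}{3} + 11587 = \frac{34277}{3}$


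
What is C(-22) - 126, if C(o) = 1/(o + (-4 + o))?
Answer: -6049/48 ≈ -126.02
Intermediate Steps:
C(o) = 1/(-4 + 2*o)
C(-22) - 126 = 1/(2*(-2 - 22)) - 126 = (½)/(-24) - 126 = (½)*(-1/24) - 126 = -1/48 - 126 = -6049/48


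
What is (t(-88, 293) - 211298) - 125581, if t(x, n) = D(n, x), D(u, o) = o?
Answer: -336967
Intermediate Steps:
t(x, n) = x
(t(-88, 293) - 211298) - 125581 = (-88 - 211298) - 125581 = -211386 - 125581 = -336967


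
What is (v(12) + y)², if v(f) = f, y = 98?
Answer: 12100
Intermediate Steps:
(v(12) + y)² = (12 + 98)² = 110² = 12100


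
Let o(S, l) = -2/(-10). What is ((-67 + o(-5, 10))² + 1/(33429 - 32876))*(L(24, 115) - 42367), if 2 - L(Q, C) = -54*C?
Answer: -63726279269/395 ≈ -1.6133e+8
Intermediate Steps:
L(Q, C) = 2 + 54*C (L(Q, C) = 2 - (-54)*C = 2 + 54*C)
o(S, l) = ⅕ (o(S, l) = -2*(-⅒) = ⅕)
((-67 + o(-5, 10))² + 1/(33429 - 32876))*(L(24, 115) - 42367) = ((-67 + ⅕)² + 1/(33429 - 32876))*((2 + 54*115) - 42367) = ((-334/5)² + 1/553)*((2 + 6210) - 42367) = (111556/25 + 1/553)*(6212 - 42367) = (61690493/13825)*(-36155) = -63726279269/395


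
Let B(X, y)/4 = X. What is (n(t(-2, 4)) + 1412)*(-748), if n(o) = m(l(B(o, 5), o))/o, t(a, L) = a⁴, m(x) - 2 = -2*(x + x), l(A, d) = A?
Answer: -2088603/2 ≈ -1.0443e+6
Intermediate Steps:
B(X, y) = 4*X
m(x) = 2 - 4*x (m(x) = 2 - 2*(x + x) = 2 - 2*2*x = 2 - 4*x)
n(o) = (2 - 16*o)/o
(n(t(-2, 4)) + 1412)*(-748) = ((-16 + 2/((-2)⁴)) + 1412)*(-748) = ((-16 + 2/16) + 1412)*(-748) = ((-16 + 2*(1/16)) + 1412)*(-748) = ((-16 + ⅛) + 1412)*(-748) = (-127/8 + 1412)*(-748) = (11169/8)*(-748) = -2088603/2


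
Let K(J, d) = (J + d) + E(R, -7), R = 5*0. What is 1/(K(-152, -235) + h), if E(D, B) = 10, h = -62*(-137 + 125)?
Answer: 1/367 ≈ 0.0027248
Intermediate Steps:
R = 0
h = 744 (h = -62*(-12) = 744)
K(J, d) = 10 + J + d (K(J, d) = (J + d) + 10 = 10 + J + d)
1/(K(-152, -235) + h) = 1/((10 - 152 - 235) + 744) = 1/(-377 + 744) = 1/367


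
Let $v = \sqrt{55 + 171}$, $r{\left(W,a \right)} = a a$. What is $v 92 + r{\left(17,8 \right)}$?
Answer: $64 + 92 \sqrt{226} \approx 1447.1$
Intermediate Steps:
$r{\left(W,a \right)} = a^{2}$
$v = \sqrt{226} \approx 15.033$
$v 92 + r{\left(17,8 \right)} = \sqrt{226} \cdot 92 + 8^{2} = 92 \sqrt{226} + 64 = 64 + 92 \sqrt{226}$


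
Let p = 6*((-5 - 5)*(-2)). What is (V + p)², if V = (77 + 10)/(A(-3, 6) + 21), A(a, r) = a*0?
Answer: 755161/49 ≈ 15411.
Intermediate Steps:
A(a, r) = 0
V = 29/7 (V = (77 + 10)/(0 + 21) = 87/21 = 87*(1/21) = 29/7 ≈ 4.1429)
p = 120 (p = 6*(-10*(-2)) = 6*20 = 120)
(V + p)² = (29/7 + 120)² = (869/7)² = 755161/49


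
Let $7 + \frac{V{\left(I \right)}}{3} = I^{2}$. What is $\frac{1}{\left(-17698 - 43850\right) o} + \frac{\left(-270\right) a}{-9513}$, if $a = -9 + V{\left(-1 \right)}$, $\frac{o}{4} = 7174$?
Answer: $- \frac{1430606941537}{1866853748256} \approx -0.76632$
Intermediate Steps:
$o = 28696$ ($o = 4 \cdot 7174 = 28696$)
$V{\left(I \right)} = -21 + 3 I^{2}$
$a = -27$ ($a = -9 - \left(21 - 3 \left(-1\right)^{2}\right) = -9 + \left(-21 + 3 \cdot 1\right) = -9 + \left(-21 + 3\right) = -9 - 18 = -27$)
$\frac{1}{\left(-17698 - 43850\right) o} + \frac{\left(-270\right) a}{-9513} = \frac{1}{\left(-17698 - 43850\right) 28696} + \frac{\left(-270\right) \left(-27\right)}{-9513} = \frac{1}{-61548} \cdot \frac{1}{28696} + 7290 \left(- \frac{1}{9513}\right) = \left(- \frac{1}{61548}\right) \frac{1}{28696} - \frac{810}{1057} = - \frac{1}{1766181408} - \frac{810}{1057} = - \frac{1430606941537}{1866853748256}$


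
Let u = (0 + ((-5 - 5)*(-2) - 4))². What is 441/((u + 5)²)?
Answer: 49/7569 ≈ 0.0064738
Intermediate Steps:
u = 256 (u = (0 + (-10*(-2) - 4))² = (0 + (20 - 4))² = (0 + 16)² = 16² = 256)
441/((u + 5)²) = 441/((256 + 5)²) = 441/(261²) = 441/68121 = 441*(1/68121) = 49/7569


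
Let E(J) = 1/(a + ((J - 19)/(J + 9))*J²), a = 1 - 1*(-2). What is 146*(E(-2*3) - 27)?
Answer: -1170920/297 ≈ -3942.5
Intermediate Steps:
a = 3 (a = 1 + 2 = 3)
E(J) = 1/(3 + J²*(-19 + J)/(9 + J)) (E(J) = 1/(3 + ((J - 19)/(J + 9))*J²) = 1/(3 + ((-19 + J)/(9 + J))*J²) = 1/(3 + J²*(-19 + J)/(9 + J)))
146*(E(-2*3) - 27) = 146*((9 - 2*3)/(27 + (-2*3)³ - 19*(-2*3)² + 3*(-2*3)) - 27) = 146*((9 - 6)/(27 + (-6)³ - 19*(-6)² + 3*(-6)) - 27) = 146*(3/(27 - 216 - 19*36 - 18) - 27) = 146*(3/(27 - 216 - 684 - 18) - 27) = 146*(3/(-891) - 27) = 146*(-1/891*3 - 27) = 146*(-1/297 - 27) = 146*(-8020/297) = -1170920/297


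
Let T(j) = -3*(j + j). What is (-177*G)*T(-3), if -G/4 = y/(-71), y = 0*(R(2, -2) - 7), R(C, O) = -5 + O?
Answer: 0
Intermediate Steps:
y = 0 (y = 0*((-5 - 2) - 7) = 0*(-7 - 7) = 0*(-14) = 0)
T(j) = -6*j
G = 0 (G = -0/(-71) = -0*(-1)/71 = -4*0 = 0)
(-177*G)*T(-3) = (-177*0)*(-6*(-3)) = 0*18 = 0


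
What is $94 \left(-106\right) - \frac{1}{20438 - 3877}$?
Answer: $- \frac{165013805}{16561} \approx -9964.0$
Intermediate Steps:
$94 \left(-106\right) - \frac{1}{20438 - 3877} = -9964 - \frac{1}{16561} = - \frac{165013805}{16561}$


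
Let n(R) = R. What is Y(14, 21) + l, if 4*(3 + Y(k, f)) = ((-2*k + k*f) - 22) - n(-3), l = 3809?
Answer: 15471/4 ≈ 3867.8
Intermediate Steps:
Y(k, f) = -31/4 - k/2 + f*k/4 (Y(k, f) = -3 + (((-2*k + k*f) - 22) - 1*(-3))/4 = -3 + (((-2*k + f*k) - 22) + 3)/4 = -3 + ((-22 - 2*k + f*k) + 3)/4 = -3 + (-19 - 2*k + f*k)/4 = -3 + (-19/4 - k/2 + f*k/4) = -31/4 - k/2 + f*k/4)
Y(14, 21) + l = (-31/4 - 1/2*14 + (1/4)*21*14) + 3809 = (-31/4 - 7 + 147/2) + 3809 = 235/4 + 3809 = 15471/4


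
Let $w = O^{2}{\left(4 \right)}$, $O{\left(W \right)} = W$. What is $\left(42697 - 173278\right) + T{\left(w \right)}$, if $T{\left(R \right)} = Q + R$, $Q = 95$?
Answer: $-130470$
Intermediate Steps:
$w = 16$ ($w = 4^{2} = 16$)
$T{\left(R \right)} = 95 + R$
$\left(42697 - 173278\right) + T{\left(w \right)} = \left(42697 - 173278\right) + \left(95 + 16\right) = \left(42697 - 173278\right) + 111 = -130581 + 111 = -130470$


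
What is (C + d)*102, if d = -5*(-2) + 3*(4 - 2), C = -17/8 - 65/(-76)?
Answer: 114189/76 ≈ 1502.5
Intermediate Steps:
C = -193/152 (C = -17*1/8 - 65*(-1/76) = -17/8 + 65/76 = -193/152 ≈ -1.2697)
d = 16 (d = 10 + 3*2 = 10 + 6 = 16)
(C + d)*102 = (-193/152 + 16)*102 = (2239/152)*102 = 114189/76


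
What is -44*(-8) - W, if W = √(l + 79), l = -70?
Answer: 349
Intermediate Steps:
W = 3 (W = √(-70 + 79) = √9 = 3)
-44*(-8) - W = -44*(-8) - 1*3 = 352 - 3 = 349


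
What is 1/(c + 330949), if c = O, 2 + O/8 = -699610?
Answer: -1/5265947 ≈ -1.8990e-7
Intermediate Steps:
O = -5596896 (O = -16 + 8*(-699610) = -16 - 5596880 = -5596896)
c = -5596896
1/(c + 330949) = 1/(-5596896 + 330949) = 1/(-5265947) = -1/5265947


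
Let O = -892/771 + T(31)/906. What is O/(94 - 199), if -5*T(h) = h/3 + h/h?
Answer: 2024749/183363075 ≈ 0.011042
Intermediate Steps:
T(h) = -1/5 - h/15 (T(h) = -(h/3 + h/h)/5 = -(h*(1/3) + 1)/5 = -(h/3 + 1)/5 = -(1 + h/3)/5 = -1/5 - h/15)
O = -2024749/1746315 (O = -892/771 + (-1/5 - 1/15*31)/906 = -892*1/771 + (-1/5 - 31/15)*(1/906) = -892/771 - 34/15*1/906 = -892/771 - 17/6795 = -2024749/1746315 ≈ -1.1594)
O/(94 - 199) = -2024749/(1746315*(94 - 199)) = -2024749/1746315/(-105) = -2024749/1746315*(-1/105) = 2024749/183363075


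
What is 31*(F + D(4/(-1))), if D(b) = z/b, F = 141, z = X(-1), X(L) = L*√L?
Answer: 4371 + 31*I/4 ≈ 4371.0 + 7.75*I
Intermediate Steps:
X(L) = L^(3/2)
z = -I (z = (-1)^(3/2) = -I ≈ -1.0*I)
D(b) = -I/b (D(b) = (-I)/b = -I/b)
31*(F + D(4/(-1))) = 31*(141 - I/(4/(-1))) = 31*(141 - I/(4*(-1))) = 31*(141 - 1*I/(-4)) = 31*(141 - 1*I*(-¼)) = 31*(141 + I/4) = 4371 + 31*I/4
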